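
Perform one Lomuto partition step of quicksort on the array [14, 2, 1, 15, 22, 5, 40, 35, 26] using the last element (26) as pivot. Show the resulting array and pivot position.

Lomuto partition with pivot = 26:

Initial array: [14, 2, 1, 15, 22, 5, 40, 35, 26]

arr[0]=14 <= 26: swap with position 0, array becomes [14, 2, 1, 15, 22, 5, 40, 35, 26]
arr[1]=2 <= 26: swap with position 1, array becomes [14, 2, 1, 15, 22, 5, 40, 35, 26]
arr[2]=1 <= 26: swap with position 2, array becomes [14, 2, 1, 15, 22, 5, 40, 35, 26]
arr[3]=15 <= 26: swap with position 3, array becomes [14, 2, 1, 15, 22, 5, 40, 35, 26]
arr[4]=22 <= 26: swap with position 4, array becomes [14, 2, 1, 15, 22, 5, 40, 35, 26]
arr[5]=5 <= 26: swap with position 5, array becomes [14, 2, 1, 15, 22, 5, 40, 35, 26]
arr[6]=40 > 26: no swap
arr[7]=35 > 26: no swap

Place pivot at position 6: [14, 2, 1, 15, 22, 5, 26, 35, 40]
Pivot position: 6

After partitioning with pivot 26, the array becomes [14, 2, 1, 15, 22, 5, 26, 35, 40]. The pivot is placed at index 6. All elements to the left of the pivot are <= 26, and all elements to the right are > 26.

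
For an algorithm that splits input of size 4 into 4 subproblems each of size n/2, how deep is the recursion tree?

For divide and conquer with division factor 2:

Problem sizes at each level:
Level 0: 4
Level 1: 2
Level 2: 1

The root is level 0 and the size-1 base case is level 2 (the tree spans levels 0 through 2, i.e. 3 levels counting the root), so the depth is the number of divisions: log_2(4) = 2

The recursion tree depth is log_2(4) = 2. At each level, the problem size is divided by 2, so it takes 2 divisions to reduce to a base case of size 1. The algorithm makes 4 recursive calls at each level.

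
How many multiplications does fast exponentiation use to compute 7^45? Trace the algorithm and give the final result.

Computing 7^45 by squaring (build up from 7^1; each line after the first costs one multiplication):

7^1 = 7
7^2 = (7^1)^2 = 7^2 = 49
7^4 = (7^2)^2 = 49^2 = 2401
7^5 = 7 * 7^4 = 7 * 2401 = 16807
7^10 = (7^5)^2 = 16807^2 = 282475249
7^11 = 7 * 7^10 = 7 * 282475249 = 1977326743
7^22 = (7^11)^2 = 1977326743^2 = 3909821048582988049
7^44 = (7^22)^2 = 3909821048582988049^2 = 15286700631942576193765185769276826401
7^45 = 7 * 7^44 = 7 * 15286700631942576193765185769276826401 = 107006904423598033356356300384937784807

Result: 107006904423598033356356300384937784807
Multiplications needed: 8 (8 lines after 7^1)

7^45 = 107006904423598033356356300384937784807. Using exponentiation by squaring, this requires 8 multiplications. The key idea: if the exponent is even, square the half-power; if odd, multiply by the base once.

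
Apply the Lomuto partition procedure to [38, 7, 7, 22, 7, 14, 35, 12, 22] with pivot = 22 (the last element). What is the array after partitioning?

Lomuto partition with pivot = 22:

Initial array: [38, 7, 7, 22, 7, 14, 35, 12, 22]

arr[0]=38 > 22: no swap
arr[1]=7 <= 22: swap with position 0, array becomes [7, 38, 7, 22, 7, 14, 35, 12, 22]
arr[2]=7 <= 22: swap with position 1, array becomes [7, 7, 38, 22, 7, 14, 35, 12, 22]
arr[3]=22 <= 22: swap with position 2, array becomes [7, 7, 22, 38, 7, 14, 35, 12, 22]
arr[4]=7 <= 22: swap with position 3, array becomes [7, 7, 22, 7, 38, 14, 35, 12, 22]
arr[5]=14 <= 22: swap with position 4, array becomes [7, 7, 22, 7, 14, 38, 35, 12, 22]
arr[6]=35 > 22: no swap
arr[7]=12 <= 22: swap with position 5, array becomes [7, 7, 22, 7, 14, 12, 35, 38, 22]

Place pivot at position 6: [7, 7, 22, 7, 14, 12, 22, 38, 35]
Pivot position: 6

After partitioning with pivot 22, the array becomes [7, 7, 22, 7, 14, 12, 22, 38, 35]. The pivot is placed at index 6. All elements to the left of the pivot are <= 22, and all elements to the right are > 22.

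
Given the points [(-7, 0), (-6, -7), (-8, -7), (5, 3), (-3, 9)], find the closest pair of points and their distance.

Computing all pairwise distances among 5 points:

d((-7, 0), (-6, -7)) = 7.0711
d((-7, 0), (-8, -7)) = 7.0711
d((-7, 0), (5, 3)) = 12.3693
d((-7, 0), (-3, 9)) = 9.8489
d((-6, -7), (-8, -7)) = 2.0 <-- minimum
d((-6, -7), (5, 3)) = 14.8661
d((-6, -7), (-3, 9)) = 16.2788
d((-8, -7), (5, 3)) = 16.4012
d((-8, -7), (-3, 9)) = 16.7631
d((5, 3), (-3, 9)) = 10.0

Closest pair: (-6, -7) and (-8, -7) with distance 2.0

The closest pair is (-6, -7) and (-8, -7) with Euclidean distance 2.0. For 5 points, brute-force pairwise comparison is shown above. For large n, the divide-and-conquer algorithm (sort by x, recurse on halves, check the dividing strip) achieves O(n log n).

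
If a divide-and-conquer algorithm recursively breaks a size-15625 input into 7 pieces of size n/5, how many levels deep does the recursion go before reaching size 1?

For divide and conquer with division factor 5:

Problem sizes at each level:
Level 0: 15625
Level 1: 3125
Level 2: 625
Level 3: 125
Level 4: 25
Level 5: 5
Level 6: 1

The root is level 0 and the size-1 base case is level 6 (the tree spans levels 0 through 6, i.e. 7 levels counting the root), so the depth is the number of divisions: log_5(15625) = 6

The recursion tree depth is log_5(15625) = 6. At each level, the problem size is divided by 5, so it takes 6 divisions to reduce to a base case of size 1. The algorithm makes 7 recursive calls at each level.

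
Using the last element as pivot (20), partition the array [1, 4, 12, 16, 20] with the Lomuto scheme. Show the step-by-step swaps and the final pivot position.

Lomuto partition with pivot = 20:

Initial array: [1, 4, 12, 16, 20]

arr[0]=1 <= 20: swap with position 0, array becomes [1, 4, 12, 16, 20]
arr[1]=4 <= 20: swap with position 1, array becomes [1, 4, 12, 16, 20]
arr[2]=12 <= 20: swap with position 2, array becomes [1, 4, 12, 16, 20]
arr[3]=16 <= 20: swap with position 3, array becomes [1, 4, 12, 16, 20]

Place pivot at position 4: [1, 4, 12, 16, 20]
Pivot position: 4

After partitioning with pivot 20, the array becomes [1, 4, 12, 16, 20]. The pivot is placed at index 4. All elements to the left of the pivot are <= 20, and all elements to the right are > 20.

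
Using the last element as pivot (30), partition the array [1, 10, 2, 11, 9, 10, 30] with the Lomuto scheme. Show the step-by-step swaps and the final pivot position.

Lomuto partition with pivot = 30:

Initial array: [1, 10, 2, 11, 9, 10, 30]

arr[0]=1 <= 30: swap with position 0, array becomes [1, 10, 2, 11, 9, 10, 30]
arr[1]=10 <= 30: swap with position 1, array becomes [1, 10, 2, 11, 9, 10, 30]
arr[2]=2 <= 30: swap with position 2, array becomes [1, 10, 2, 11, 9, 10, 30]
arr[3]=11 <= 30: swap with position 3, array becomes [1, 10, 2, 11, 9, 10, 30]
arr[4]=9 <= 30: swap with position 4, array becomes [1, 10, 2, 11, 9, 10, 30]
arr[5]=10 <= 30: swap with position 5, array becomes [1, 10, 2, 11, 9, 10, 30]

Place pivot at position 6: [1, 10, 2, 11, 9, 10, 30]
Pivot position: 6

After partitioning with pivot 30, the array becomes [1, 10, 2, 11, 9, 10, 30]. The pivot is placed at index 6. All elements to the left of the pivot are <= 30, and all elements to the right are > 30.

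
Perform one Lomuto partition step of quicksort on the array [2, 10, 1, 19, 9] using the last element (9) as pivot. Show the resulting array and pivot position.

Lomuto partition with pivot = 9:

Initial array: [2, 10, 1, 19, 9]

arr[0]=2 <= 9: swap with position 0, array becomes [2, 10, 1, 19, 9]
arr[1]=10 > 9: no swap
arr[2]=1 <= 9: swap with position 1, array becomes [2, 1, 10, 19, 9]
arr[3]=19 > 9: no swap

Place pivot at position 2: [2, 1, 9, 19, 10]
Pivot position: 2

After partitioning with pivot 9, the array becomes [2, 1, 9, 19, 10]. The pivot is placed at index 2. All elements to the left of the pivot are <= 9, and all elements to the right are > 9.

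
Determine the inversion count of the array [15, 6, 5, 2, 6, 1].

Finding inversions in [15, 6, 5, 2, 6, 1]:

(0, 1): arr[0]=15 > arr[1]=6
(0, 2): arr[0]=15 > arr[2]=5
(0, 3): arr[0]=15 > arr[3]=2
(0, 4): arr[0]=15 > arr[4]=6
(0, 5): arr[0]=15 > arr[5]=1
(1, 2): arr[1]=6 > arr[2]=5
(1, 3): arr[1]=6 > arr[3]=2
(1, 5): arr[1]=6 > arr[5]=1
(2, 3): arr[2]=5 > arr[3]=2
(2, 5): arr[2]=5 > arr[5]=1
(3, 5): arr[3]=2 > arr[5]=1
(4, 5): arr[4]=6 > arr[5]=1

Total inversions: 12

The array has 12 inversion(s): (0,1), (0,2), (0,3), (0,4), (0,5), (1,2), (1,3), (1,5), (2,3), (2,5), (3,5), (4,5). Each pair (i,j) satisfies i < j and arr[i] > arr[j].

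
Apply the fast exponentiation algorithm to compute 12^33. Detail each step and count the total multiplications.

Computing 12^33 by squaring (build up from 12^1; each line after the first costs one multiplication):

12^1 = 12
12^2 = (12^1)^2 = 12^2 = 144
12^4 = (12^2)^2 = 144^2 = 20736
12^8 = (12^4)^2 = 20736^2 = 429981696
12^16 = (12^8)^2 = 429981696^2 = 184884258895036416
12^32 = (12^16)^2 = 184884258895036416^2 = 34182189187166852111368841966125056
12^33 = 12 * 12^32 = 12 * 34182189187166852111368841966125056 = 410186270246002225336426103593500672

Result: 410186270246002225336426103593500672
Multiplications needed: 6 (6 lines after 12^1)

12^33 = 410186270246002225336426103593500672. Using exponentiation by squaring, this requires 6 multiplications. The key idea: if the exponent is even, square the half-power; if odd, multiply by the base once.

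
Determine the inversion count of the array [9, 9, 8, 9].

Finding inversions in [9, 9, 8, 9]:

(0, 2): arr[0]=9 > arr[2]=8
(1, 2): arr[1]=9 > arr[2]=8

Total inversions: 2

The array has 2 inversion(s): (0,2), (1,2). Each pair (i,j) satisfies i < j and arr[i] > arr[j].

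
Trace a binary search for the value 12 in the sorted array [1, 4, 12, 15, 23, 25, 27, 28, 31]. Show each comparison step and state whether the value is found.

Binary search for 12 in [1, 4, 12, 15, 23, 25, 27, 28, 31]:

lo=0, hi=8, mid=4, arr[mid]=23 -> 23 > 12, search left half
lo=0, hi=3, mid=1, arr[mid]=4 -> 4 < 12, search right half
lo=2, hi=3, mid=2, arr[mid]=12 -> Found target at index 2!

Binary search finds 12 at index 2 after 3 comparisons. The search repeatedly halves the search space by comparing with the middle element.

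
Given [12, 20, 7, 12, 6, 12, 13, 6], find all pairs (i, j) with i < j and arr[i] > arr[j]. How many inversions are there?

Finding inversions in [12, 20, 7, 12, 6, 12, 13, 6]:

(0, 2): arr[0]=12 > arr[2]=7
(0, 4): arr[0]=12 > arr[4]=6
(0, 7): arr[0]=12 > arr[7]=6
(1, 2): arr[1]=20 > arr[2]=7
(1, 3): arr[1]=20 > arr[3]=12
(1, 4): arr[1]=20 > arr[4]=6
(1, 5): arr[1]=20 > arr[5]=12
(1, 6): arr[1]=20 > arr[6]=13
(1, 7): arr[1]=20 > arr[7]=6
(2, 4): arr[2]=7 > arr[4]=6
(2, 7): arr[2]=7 > arr[7]=6
(3, 4): arr[3]=12 > arr[4]=6
(3, 7): arr[3]=12 > arr[7]=6
(5, 7): arr[5]=12 > arr[7]=6
(6, 7): arr[6]=13 > arr[7]=6

Total inversions: 15

The array has 15 inversion(s): (0,2), (0,4), (0,7), (1,2), (1,3), (1,4), (1,5), (1,6), (1,7), (2,4), (2,7), (3,4), (3,7), (5,7), (6,7). Each pair (i,j) satisfies i < j and arr[i] > arr[j].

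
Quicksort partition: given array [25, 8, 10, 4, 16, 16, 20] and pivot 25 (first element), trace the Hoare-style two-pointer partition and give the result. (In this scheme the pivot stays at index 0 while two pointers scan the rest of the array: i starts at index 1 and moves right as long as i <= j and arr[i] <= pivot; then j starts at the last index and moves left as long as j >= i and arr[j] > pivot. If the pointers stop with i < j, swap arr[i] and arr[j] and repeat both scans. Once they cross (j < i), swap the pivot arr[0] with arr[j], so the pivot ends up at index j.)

Hoare-style two-pointer partition with pivot = 25:

Initial array: [25, 8, 10, 4, 16, 16, 20]

Pointers start at i = 1, j = 6.
i ends at 7, j ends at 6: the pointers have crossed (j < i), so scanning stops.

Swap pivot arr[0] with arr[6] to place pivot at position 6: [20, 8, 10, 4, 16, 16, 25]
Pivot position: 6

After partitioning with pivot 25, the array becomes [20, 8, 10, 4, 16, 16, 25]. The pivot is placed at index 6. All elements to the left of the pivot are <= 25, and all elements to the right are > 25.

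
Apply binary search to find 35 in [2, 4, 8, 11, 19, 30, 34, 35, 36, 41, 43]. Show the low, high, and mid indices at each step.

Binary search for 35 in [2, 4, 8, 11, 19, 30, 34, 35, 36, 41, 43]:

lo=0, hi=10, mid=5, arr[mid]=30 -> 30 < 35, search right half
lo=6, hi=10, mid=8, arr[mid]=36 -> 36 > 35, search left half
lo=6, hi=7, mid=6, arr[mid]=34 -> 34 < 35, search right half
lo=7, hi=7, mid=7, arr[mid]=35 -> Found target at index 7!

Binary search finds 35 at index 7 after 4 comparisons. The search repeatedly halves the search space by comparing with the middle element.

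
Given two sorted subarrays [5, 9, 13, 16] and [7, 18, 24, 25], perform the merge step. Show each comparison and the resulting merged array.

Merging process:

Compare 5 vs 7: take 5 from left. Merged: [5]
Compare 9 vs 7: take 7 from right. Merged: [5, 7]
Compare 9 vs 18: take 9 from left. Merged: [5, 7, 9]
Compare 13 vs 18: take 13 from left. Merged: [5, 7, 9, 13]
Compare 16 vs 18: take 16 from left. Merged: [5, 7, 9, 13, 16]
Append remaining from right: [18, 24, 25]. Merged: [5, 7, 9, 13, 16, 18, 24, 25]

Final merged array: [5, 7, 9, 13, 16, 18, 24, 25]
Total comparisons: 5

The merged array is [5, 7, 9, 13, 16, 18, 24, 25], requiring 5 comparisons. The merge step runs in O(n) time where n is the total number of elements.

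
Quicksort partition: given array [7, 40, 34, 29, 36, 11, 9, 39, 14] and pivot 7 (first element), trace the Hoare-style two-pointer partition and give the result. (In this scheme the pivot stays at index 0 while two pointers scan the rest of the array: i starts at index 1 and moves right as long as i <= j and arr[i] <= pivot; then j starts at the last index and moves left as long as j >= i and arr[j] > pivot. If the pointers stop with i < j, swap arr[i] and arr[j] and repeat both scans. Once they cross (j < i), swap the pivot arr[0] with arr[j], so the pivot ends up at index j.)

Hoare-style two-pointer partition with pivot = 7:

Initial array: [7, 40, 34, 29, 36, 11, 9, 39, 14]

Pointers start at i = 1, j = 8.
i ends at 1, j ends at 0: the pointers have crossed (j < i), so scanning stops.

j = 0, so swapping arr[0] with arr[j] leaves the pivot at position 0: [7, 40, 34, 29, 36, 11, 9, 39, 14]
Pivot position: 0

After partitioning with pivot 7, the array becomes [7, 40, 34, 29, 36, 11, 9, 39, 14]. The pivot is placed at index 0. All elements to the left of the pivot are <= 7, and all elements to the right are > 7.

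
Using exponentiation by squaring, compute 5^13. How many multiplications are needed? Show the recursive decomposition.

Computing 5^13 by squaring (build up from 5^1; each line after the first costs one multiplication):

5^1 = 5
5^2 = (5^1)^2 = 5^2 = 25
5^3 = 5 * 5^2 = 5 * 25 = 125
5^6 = (5^3)^2 = 125^2 = 15625
5^12 = (5^6)^2 = 15625^2 = 244140625
5^13 = 5 * 5^12 = 5 * 244140625 = 1220703125

Result: 1220703125
Multiplications needed: 5 (5 lines after 5^1)

5^13 = 1220703125. Using exponentiation by squaring, this requires 5 multiplications. The key idea: if the exponent is even, square the half-power; if odd, multiply by the base once.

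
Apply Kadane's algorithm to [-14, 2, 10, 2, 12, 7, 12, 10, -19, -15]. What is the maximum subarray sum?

Using Kadane's algorithm on [-14, 2, 10, 2, 12, 7, 12, 10, -19, -15]:

Scanning through the array:
Position 1 (value 2): max_ending_here = 2, max_so_far = 2
Position 2 (value 10): max_ending_here = 12, max_so_far = 12
Position 3 (value 2): max_ending_here = 14, max_so_far = 14
Position 4 (value 12): max_ending_here = 26, max_so_far = 26
Position 5 (value 7): max_ending_here = 33, max_so_far = 33
Position 6 (value 12): max_ending_here = 45, max_so_far = 45
Position 7 (value 10): max_ending_here = 55, max_so_far = 55
Position 8 (value -19): max_ending_here = 36, max_so_far = 55
Position 9 (value -15): max_ending_here = 21, max_so_far = 55

Maximum subarray: [2, 10, 2, 12, 7, 12, 10]
Maximum sum: 55

The maximum subarray is [2, 10, 2, 12, 7, 12, 10] with sum 55. This subarray runs from index 1 to index 7.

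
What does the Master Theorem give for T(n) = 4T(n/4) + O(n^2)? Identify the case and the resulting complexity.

Master Theorem for T(n) = 4T(n/4) + O(n^2):

a = 4, b = 4, c = 2
log_b(a) = log_4(4) = 1.0000

Case 3: c = 2 > log_4(4) = 1.0000
T(n) = O(n^2) = O(n^2)

For T(n) = 4T(n/4) + O(n^2): log_4(4) = 1.0000. This is Case 3 of the Master Theorem (c > log_b(a), work dominated by root), giving O(n^2).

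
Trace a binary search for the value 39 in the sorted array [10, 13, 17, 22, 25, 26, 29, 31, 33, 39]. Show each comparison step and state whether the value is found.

Binary search for 39 in [10, 13, 17, 22, 25, 26, 29, 31, 33, 39]:

lo=0, hi=9, mid=4, arr[mid]=25 -> 25 < 39, search right half
lo=5, hi=9, mid=7, arr[mid]=31 -> 31 < 39, search right half
lo=8, hi=9, mid=8, arr[mid]=33 -> 33 < 39, search right half
lo=9, hi=9, mid=9, arr[mid]=39 -> Found target at index 9!

Binary search finds 39 at index 9 after 4 comparisons. The search repeatedly halves the search space by comparing with the middle element.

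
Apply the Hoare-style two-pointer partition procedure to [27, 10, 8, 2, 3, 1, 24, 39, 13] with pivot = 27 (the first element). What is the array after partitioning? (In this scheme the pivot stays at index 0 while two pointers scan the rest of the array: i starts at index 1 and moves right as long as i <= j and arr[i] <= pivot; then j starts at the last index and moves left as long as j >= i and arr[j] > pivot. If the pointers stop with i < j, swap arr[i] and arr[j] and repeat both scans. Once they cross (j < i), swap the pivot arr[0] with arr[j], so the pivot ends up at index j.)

Hoare-style two-pointer partition with pivot = 27:

Initial array: [27, 10, 8, 2, 3, 1, 24, 39, 13]

Pointers start at i = 1, j = 8.
i stops at index 7 (arr[7]=39 > 27), j stops at index 8 (arr[8]=13 <= 27): swap arr[7] and arr[8], array becomes [27, 10, 8, 2, 3, 1, 24, 13, 39]
i ends at 8, j ends at 7: the pointers have crossed (j < i), so scanning stops.

Swap pivot arr[0] with arr[7] to place pivot at position 7: [13, 10, 8, 2, 3, 1, 24, 27, 39]
Pivot position: 7

After partitioning with pivot 27, the array becomes [13, 10, 8, 2, 3, 1, 24, 27, 39]. The pivot is placed at index 7. All elements to the left of the pivot are <= 27, and all elements to the right are > 27.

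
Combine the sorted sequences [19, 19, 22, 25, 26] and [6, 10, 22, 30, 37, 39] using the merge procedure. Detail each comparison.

Merging process:

Compare 19 vs 6: take 6 from right. Merged: [6]
Compare 19 vs 10: take 10 from right. Merged: [6, 10]
Compare 19 vs 22: take 19 from left. Merged: [6, 10, 19]
Compare 19 vs 22: take 19 from left. Merged: [6, 10, 19, 19]
Compare 22 vs 22: take 22 from left. Merged: [6, 10, 19, 19, 22]
Compare 25 vs 22: take 22 from right. Merged: [6, 10, 19, 19, 22, 22]
Compare 25 vs 30: take 25 from left. Merged: [6, 10, 19, 19, 22, 22, 25]
Compare 26 vs 30: take 26 from left. Merged: [6, 10, 19, 19, 22, 22, 25, 26]
Append remaining from right: [30, 37, 39]. Merged: [6, 10, 19, 19, 22, 22, 25, 26, 30, 37, 39]

Final merged array: [6, 10, 19, 19, 22, 22, 25, 26, 30, 37, 39]
Total comparisons: 8

The merged array is [6, 10, 19, 19, 22, 22, 25, 26, 30, 37, 39], requiring 8 comparisons. The merge step runs in O(n) time where n is the total number of elements.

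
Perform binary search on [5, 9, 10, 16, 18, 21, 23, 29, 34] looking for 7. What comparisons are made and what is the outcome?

Binary search for 7 in [5, 9, 10, 16, 18, 21, 23, 29, 34]:

lo=0, hi=8, mid=4, arr[mid]=18 -> 18 > 7, search left half
lo=0, hi=3, mid=1, arr[mid]=9 -> 9 > 7, search left half
lo=0, hi=0, mid=0, arr[mid]=5 -> 5 < 7, search right half
lo=1 > hi=0, target 7 not found

Binary search determines that 7 is not in the array after 3 comparisons. The search space was exhausted without finding the target.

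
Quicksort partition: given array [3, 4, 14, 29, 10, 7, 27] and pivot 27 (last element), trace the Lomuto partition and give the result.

Lomuto partition with pivot = 27:

Initial array: [3, 4, 14, 29, 10, 7, 27]

arr[0]=3 <= 27: swap with position 0, array becomes [3, 4, 14, 29, 10, 7, 27]
arr[1]=4 <= 27: swap with position 1, array becomes [3, 4, 14, 29, 10, 7, 27]
arr[2]=14 <= 27: swap with position 2, array becomes [3, 4, 14, 29, 10, 7, 27]
arr[3]=29 > 27: no swap
arr[4]=10 <= 27: swap with position 3, array becomes [3, 4, 14, 10, 29, 7, 27]
arr[5]=7 <= 27: swap with position 4, array becomes [3, 4, 14, 10, 7, 29, 27]

Place pivot at position 5: [3, 4, 14, 10, 7, 27, 29]
Pivot position: 5

After partitioning with pivot 27, the array becomes [3, 4, 14, 10, 7, 27, 29]. The pivot is placed at index 5. All elements to the left of the pivot are <= 27, and all elements to the right are > 27.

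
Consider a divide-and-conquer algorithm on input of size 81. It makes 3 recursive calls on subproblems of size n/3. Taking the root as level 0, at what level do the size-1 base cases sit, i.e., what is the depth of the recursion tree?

For divide and conquer with division factor 3:

Problem sizes at each level:
Level 0: 81
Level 1: 27
Level 2: 9
Level 3: 3
Level 4: 1

The root is level 0 and the size-1 base case is level 4 (the tree spans levels 0 through 4, i.e. 5 levels counting the root), so the depth is the number of divisions: log_3(81) = 4

The recursion tree depth is log_3(81) = 4. At each level, the problem size is divided by 3, so it takes 4 divisions to reduce to a base case of size 1. The algorithm makes 3 recursive calls at each level.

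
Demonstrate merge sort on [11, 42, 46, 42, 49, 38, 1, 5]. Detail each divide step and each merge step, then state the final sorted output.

Merge sort trace:

Split: [11, 42, 46, 42, 49, 38, 1, 5] -> [11, 42, 46, 42] and [49, 38, 1, 5]
  Split: [11, 42, 46, 42] -> [11, 42] and [46, 42]
    Split: [11, 42] -> [11] and [42]
    Merge: [11] + [42] -> [11, 42]
    Split: [46, 42] -> [46] and [42]
    Merge: [46] + [42] -> [42, 46]
  Merge: [11, 42] + [42, 46] -> [11, 42, 42, 46]
  Split: [49, 38, 1, 5] -> [49, 38] and [1, 5]
    Split: [49, 38] -> [49] and [38]
    Merge: [49] + [38] -> [38, 49]
    Split: [1, 5] -> [1] and [5]
    Merge: [1] + [5] -> [1, 5]
  Merge: [38, 49] + [1, 5] -> [1, 5, 38, 49]
Merge: [11, 42, 42, 46] + [1, 5, 38, 49] -> [1, 5, 11, 38, 42, 42, 46, 49]

Final sorted array: [1, 5, 11, 38, 42, 42, 46, 49]

The merge sort proceeds by recursively splitting the array and merging sorted halves.
After all merges, the sorted array is [1, 5, 11, 38, 42, 42, 46, 49].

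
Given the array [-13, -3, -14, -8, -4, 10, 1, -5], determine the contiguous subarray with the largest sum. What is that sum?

Using Kadane's algorithm on [-13, -3, -14, -8, -4, 10, 1, -5]:

Scanning through the array:
Position 1 (value -3): max_ending_here = -3, max_so_far = -3
Position 2 (value -14): max_ending_here = -14, max_so_far = -3
Position 3 (value -8): max_ending_here = -8, max_so_far = -3
Position 4 (value -4): max_ending_here = -4, max_so_far = -3
Position 5 (value 10): max_ending_here = 10, max_so_far = 10
Position 6 (value 1): max_ending_here = 11, max_so_far = 11
Position 7 (value -5): max_ending_here = 6, max_so_far = 11

Maximum subarray: [10, 1]
Maximum sum: 11

The maximum subarray is [10, 1] with sum 11. This subarray runs from index 5 to index 6.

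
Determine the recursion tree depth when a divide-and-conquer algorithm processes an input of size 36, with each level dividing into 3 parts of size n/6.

For divide and conquer with division factor 6:

Problem sizes at each level:
Level 0: 36
Level 1: 6
Level 2: 1

The root is level 0 and the size-1 base case is level 2 (the tree spans levels 0 through 2, i.e. 3 levels counting the root), so the depth is the number of divisions: log_6(36) = 2

The recursion tree depth is log_6(36) = 2. At each level, the problem size is divided by 6, so it takes 2 divisions to reduce to a base case of size 1. The algorithm makes 3 recursive calls at each level.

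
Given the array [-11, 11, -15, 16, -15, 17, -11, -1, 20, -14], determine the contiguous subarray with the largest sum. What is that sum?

Using Kadane's algorithm on [-11, 11, -15, 16, -15, 17, -11, -1, 20, -14]:

Scanning through the array:
Position 1 (value 11): max_ending_here = 11, max_so_far = 11
Position 2 (value -15): max_ending_here = -4, max_so_far = 11
Position 3 (value 16): max_ending_here = 16, max_so_far = 16
Position 4 (value -15): max_ending_here = 1, max_so_far = 16
Position 5 (value 17): max_ending_here = 18, max_so_far = 18
Position 6 (value -11): max_ending_here = 7, max_so_far = 18
Position 7 (value -1): max_ending_here = 6, max_so_far = 18
Position 8 (value 20): max_ending_here = 26, max_so_far = 26
Position 9 (value -14): max_ending_here = 12, max_so_far = 26

Maximum subarray: [16, -15, 17, -11, -1, 20]
Maximum sum: 26

The maximum subarray is [16, -15, 17, -11, -1, 20] with sum 26. This subarray runs from index 3 to index 8.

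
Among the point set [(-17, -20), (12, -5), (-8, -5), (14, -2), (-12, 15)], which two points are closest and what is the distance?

Computing all pairwise distances among 5 points:

d((-17, -20), (12, -5)) = 32.6497
d((-17, -20), (-8, -5)) = 17.4929
d((-17, -20), (14, -2)) = 35.8469
d((-17, -20), (-12, 15)) = 35.3553
d((12, -5), (-8, -5)) = 20.0
d((12, -5), (14, -2)) = 3.6056 <-- minimum
d((12, -5), (-12, 15)) = 31.241
d((-8, -5), (14, -2)) = 22.2036
d((-8, -5), (-12, 15)) = 20.3961
d((14, -2), (-12, 15)) = 31.0644

Closest pair: (12, -5) and (14, -2) with distance 3.6056

The closest pair is (12, -5) and (14, -2) with Euclidean distance 3.6056. For 5 points, brute-force pairwise comparison is shown above. For large n, the divide-and-conquer algorithm (sort by x, recurse on halves, check the dividing strip) achieves O(n log n).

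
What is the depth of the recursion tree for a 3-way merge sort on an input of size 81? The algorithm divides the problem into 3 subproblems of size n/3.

For divide and conquer with division factor 3:

Problem sizes at each level:
Level 0: 81
Level 1: 27
Level 2: 9
Level 3: 3
Level 4: 1

The root is level 0 and the size-1 base case is level 4 (the tree spans levels 0 through 4, i.e. 5 levels counting the root), so the depth is the number of divisions: log_3(81) = 4

The recursion tree depth is log_3(81) = 4. At each level, the problem size is divided by 3, so it takes 4 divisions to reduce to a base case of size 1. The algorithm makes 3 recursive calls at each level.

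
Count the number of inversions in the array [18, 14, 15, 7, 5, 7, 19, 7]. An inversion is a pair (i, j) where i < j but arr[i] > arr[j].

Finding inversions in [18, 14, 15, 7, 5, 7, 19, 7]:

(0, 1): arr[0]=18 > arr[1]=14
(0, 2): arr[0]=18 > arr[2]=15
(0, 3): arr[0]=18 > arr[3]=7
(0, 4): arr[0]=18 > arr[4]=5
(0, 5): arr[0]=18 > arr[5]=7
(0, 7): arr[0]=18 > arr[7]=7
(1, 3): arr[1]=14 > arr[3]=7
(1, 4): arr[1]=14 > arr[4]=5
(1, 5): arr[1]=14 > arr[5]=7
(1, 7): arr[1]=14 > arr[7]=7
(2, 3): arr[2]=15 > arr[3]=7
(2, 4): arr[2]=15 > arr[4]=5
(2, 5): arr[2]=15 > arr[5]=7
(2, 7): arr[2]=15 > arr[7]=7
(3, 4): arr[3]=7 > arr[4]=5
(6, 7): arr[6]=19 > arr[7]=7

Total inversions: 16

The array has 16 inversion(s): (0,1), (0,2), (0,3), (0,4), (0,5), (0,7), (1,3), (1,4), (1,5), (1,7), (2,3), (2,4), (2,5), (2,7), (3,4), (6,7). Each pair (i,j) satisfies i < j and arr[i] > arr[j].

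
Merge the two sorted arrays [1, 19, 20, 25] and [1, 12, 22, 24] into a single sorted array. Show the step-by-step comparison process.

Merging process:

Compare 1 vs 1: take 1 from left. Merged: [1]
Compare 19 vs 1: take 1 from right. Merged: [1, 1]
Compare 19 vs 12: take 12 from right. Merged: [1, 1, 12]
Compare 19 vs 22: take 19 from left. Merged: [1, 1, 12, 19]
Compare 20 vs 22: take 20 from left. Merged: [1, 1, 12, 19, 20]
Compare 25 vs 22: take 22 from right. Merged: [1, 1, 12, 19, 20, 22]
Compare 25 vs 24: take 24 from right. Merged: [1, 1, 12, 19, 20, 22, 24]
Append remaining from left: [25]. Merged: [1, 1, 12, 19, 20, 22, 24, 25]

Final merged array: [1, 1, 12, 19, 20, 22, 24, 25]
Total comparisons: 7

The merged array is [1, 1, 12, 19, 20, 22, 24, 25], requiring 7 comparisons. The merge step runs in O(n) time where n is the total number of elements.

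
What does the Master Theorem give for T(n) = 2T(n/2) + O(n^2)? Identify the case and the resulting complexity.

Master Theorem for T(n) = 2T(n/2) + O(n^2):

a = 2, b = 2, c = 2
log_b(a) = log_2(2) = 1.0000

Case 3: c = 2 > log_2(2) = 1.0000
T(n) = O(n^2) = O(n^2)

For T(n) = 2T(n/2) + O(n^2): log_2(2) = 1.0000. This is Case 3 of the Master Theorem (c > log_b(a), work dominated by root), giving O(n^2).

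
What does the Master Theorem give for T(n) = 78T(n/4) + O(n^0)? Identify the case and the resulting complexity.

Master Theorem for T(n) = 78T(n/4) + O(n^0):

a = 78, b = 4, c = 0
log_b(a) = log_4(78) = 3.1427

Case 1: c = 0 < log_4(78) = 3.1427
T(n) = O(n^(log_4 78))

For T(n) = 78T(n/4) + O(n^0): log_4(78) = 3.1427. This is Case 1 of the Master Theorem (c < log_b(a), work dominated by leaves), giving O(n^(log_4 78)).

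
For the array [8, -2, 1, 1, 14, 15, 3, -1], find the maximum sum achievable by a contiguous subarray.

Using Kadane's algorithm on [8, -2, 1, 1, 14, 15, 3, -1]:

Scanning through the array:
Position 1 (value -2): max_ending_here = 6, max_so_far = 8
Position 2 (value 1): max_ending_here = 7, max_so_far = 8
Position 3 (value 1): max_ending_here = 8, max_so_far = 8
Position 4 (value 14): max_ending_here = 22, max_so_far = 22
Position 5 (value 15): max_ending_here = 37, max_so_far = 37
Position 6 (value 3): max_ending_here = 40, max_so_far = 40
Position 7 (value -1): max_ending_here = 39, max_so_far = 40

Maximum subarray: [8, -2, 1, 1, 14, 15, 3]
Maximum sum: 40

The maximum subarray is [8, -2, 1, 1, 14, 15, 3] with sum 40. This subarray runs from index 0 to index 6.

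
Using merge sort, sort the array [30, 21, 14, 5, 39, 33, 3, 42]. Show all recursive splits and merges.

Merge sort trace:

Split: [30, 21, 14, 5, 39, 33, 3, 42] -> [30, 21, 14, 5] and [39, 33, 3, 42]
  Split: [30, 21, 14, 5] -> [30, 21] and [14, 5]
    Split: [30, 21] -> [30] and [21]
    Merge: [30] + [21] -> [21, 30]
    Split: [14, 5] -> [14] and [5]
    Merge: [14] + [5] -> [5, 14]
  Merge: [21, 30] + [5, 14] -> [5, 14, 21, 30]
  Split: [39, 33, 3, 42] -> [39, 33] and [3, 42]
    Split: [39, 33] -> [39] and [33]
    Merge: [39] + [33] -> [33, 39]
    Split: [3, 42] -> [3] and [42]
    Merge: [3] + [42] -> [3, 42]
  Merge: [33, 39] + [3, 42] -> [3, 33, 39, 42]
Merge: [5, 14, 21, 30] + [3, 33, 39, 42] -> [3, 5, 14, 21, 30, 33, 39, 42]

Final sorted array: [3, 5, 14, 21, 30, 33, 39, 42]

The merge sort proceeds by recursively splitting the array and merging sorted halves.
After all merges, the sorted array is [3, 5, 14, 21, 30, 33, 39, 42].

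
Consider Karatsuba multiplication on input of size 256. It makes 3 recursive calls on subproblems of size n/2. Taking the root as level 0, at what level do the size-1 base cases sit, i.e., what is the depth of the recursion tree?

For divide and conquer with division factor 2:

Problem sizes at each level:
Level 0: 256
Level 1: 128
Level 2: 64
Level 3: 32
Level 4: 16
Level 5: 8
Level 6: 4
Level 7: 2
Level 8: 1

The root is level 0 and the size-1 base case is level 8 (the tree spans levels 0 through 8, i.e. 9 levels counting the root), so the depth is the number of divisions: log_2(256) = 8

The recursion tree depth is log_2(256) = 8. At each level, the problem size is divided by 2, so it takes 8 divisions to reduce to a base case of size 1. The algorithm makes 3 recursive calls at each level.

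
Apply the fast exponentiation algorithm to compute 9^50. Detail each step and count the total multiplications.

Computing 9^50 by squaring (build up from 9^1; each line after the first costs one multiplication):

9^1 = 9
9^2 = (9^1)^2 = 9^2 = 81
9^3 = 9 * 9^2 = 9 * 81 = 729
9^6 = (9^3)^2 = 729^2 = 531441
9^12 = (9^6)^2 = 531441^2 = 282429536481
9^24 = (9^12)^2 = 282429536481^2 = 79766443076872509863361
9^25 = 9 * 9^24 = 9 * 79766443076872509863361 = 717897987691852588770249
9^50 = (9^25)^2 = 717897987691852588770249^2 = 515377520732011331036461129765621272702107522001

Result: 515377520732011331036461129765621272702107522001
Multiplications needed: 7 (7 lines after 9^1)

9^50 = 515377520732011331036461129765621272702107522001. Using exponentiation by squaring, this requires 7 multiplications. The key idea: if the exponent is even, square the half-power; if odd, multiply by the base once.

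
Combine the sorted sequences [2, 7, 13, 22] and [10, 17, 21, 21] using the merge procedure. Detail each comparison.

Merging process:

Compare 2 vs 10: take 2 from left. Merged: [2]
Compare 7 vs 10: take 7 from left. Merged: [2, 7]
Compare 13 vs 10: take 10 from right. Merged: [2, 7, 10]
Compare 13 vs 17: take 13 from left. Merged: [2, 7, 10, 13]
Compare 22 vs 17: take 17 from right. Merged: [2, 7, 10, 13, 17]
Compare 22 vs 21: take 21 from right. Merged: [2, 7, 10, 13, 17, 21]
Compare 22 vs 21: take 21 from right. Merged: [2, 7, 10, 13, 17, 21, 21]
Append remaining from left: [22]. Merged: [2, 7, 10, 13, 17, 21, 21, 22]

Final merged array: [2, 7, 10, 13, 17, 21, 21, 22]
Total comparisons: 7

The merged array is [2, 7, 10, 13, 17, 21, 21, 22], requiring 7 comparisons. The merge step runs in O(n) time where n is the total number of elements.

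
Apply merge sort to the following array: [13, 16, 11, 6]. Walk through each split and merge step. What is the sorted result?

Merge sort trace:

Split: [13, 16, 11, 6] -> [13, 16] and [11, 6]
  Split: [13, 16] -> [13] and [16]
  Merge: [13] + [16] -> [13, 16]
  Split: [11, 6] -> [11] and [6]
  Merge: [11] + [6] -> [6, 11]
Merge: [13, 16] + [6, 11] -> [6, 11, 13, 16]

Final sorted array: [6, 11, 13, 16]

The merge sort proceeds by recursively splitting the array and merging sorted halves.
After all merges, the sorted array is [6, 11, 13, 16].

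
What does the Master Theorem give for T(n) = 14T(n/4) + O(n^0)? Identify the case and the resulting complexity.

Master Theorem for T(n) = 14T(n/4) + O(n^0):

a = 14, b = 4, c = 0
log_b(a) = log_4(14) = 1.9037

Case 1: c = 0 < log_4(14) = 1.9037
T(n) = O(n^(log_4 14))

For T(n) = 14T(n/4) + O(n^0): log_4(14) = 1.9037. This is Case 1 of the Master Theorem (c < log_b(a), work dominated by leaves), giving O(n^(log_4 14)).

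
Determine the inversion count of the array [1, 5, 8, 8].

Finding inversions in [1, 5, 8, 8]:


Total inversions: 0

The array has 0 inversions. It is already sorted.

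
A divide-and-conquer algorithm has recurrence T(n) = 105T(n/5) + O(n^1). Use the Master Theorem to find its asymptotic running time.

Master Theorem for T(n) = 105T(n/5) + O(n^1):

a = 105, b = 5, c = 1
log_b(a) = log_5(105) = 2.8917

Case 1: c = 1 < log_5(105) = 2.8917
T(n) = O(n^(log_5 105))

For T(n) = 105T(n/5) + O(n^1): log_5(105) = 2.8917. This is Case 1 of the Master Theorem (c < log_b(a), work dominated by leaves), giving O(n^(log_5 105)).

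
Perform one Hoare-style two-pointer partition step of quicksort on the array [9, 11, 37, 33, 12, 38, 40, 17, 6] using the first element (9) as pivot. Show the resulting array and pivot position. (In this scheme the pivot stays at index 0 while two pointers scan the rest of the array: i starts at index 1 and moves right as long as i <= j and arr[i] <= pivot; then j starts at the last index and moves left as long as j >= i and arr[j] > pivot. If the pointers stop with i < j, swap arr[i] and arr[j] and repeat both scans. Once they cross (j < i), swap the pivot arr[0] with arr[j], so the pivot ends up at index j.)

Hoare-style two-pointer partition with pivot = 9:

Initial array: [9, 11, 37, 33, 12, 38, 40, 17, 6]

Pointers start at i = 1, j = 8.
i stops at index 1 (arr[1]=11 > 9), j stops at index 8 (arr[8]=6 <= 9): swap arr[1] and arr[8], array becomes [9, 6, 37, 33, 12, 38, 40, 17, 11]
i ends at 2, j ends at 1: the pointers have crossed (j < i), so scanning stops.

Swap pivot arr[0] with arr[1] to place pivot at position 1: [6, 9, 37, 33, 12, 38, 40, 17, 11]
Pivot position: 1

After partitioning with pivot 9, the array becomes [6, 9, 37, 33, 12, 38, 40, 17, 11]. The pivot is placed at index 1. All elements to the left of the pivot are <= 9, and all elements to the right are > 9.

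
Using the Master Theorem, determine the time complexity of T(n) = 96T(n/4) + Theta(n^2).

Master Theorem for T(n) = 96T(n/4) + O(n^2):

a = 96, b = 4, c = 2
log_b(a) = log_4(96) = 3.2925

Case 1: c = 2 < log_4(96) = 3.2925
T(n) = O(n^(log_4 96))

For T(n) = 96T(n/4) + O(n^2): log_4(96) = 3.2925. This is Case 1 of the Master Theorem (c < log_b(a), work dominated by leaves), giving O(n^(log_4 96)).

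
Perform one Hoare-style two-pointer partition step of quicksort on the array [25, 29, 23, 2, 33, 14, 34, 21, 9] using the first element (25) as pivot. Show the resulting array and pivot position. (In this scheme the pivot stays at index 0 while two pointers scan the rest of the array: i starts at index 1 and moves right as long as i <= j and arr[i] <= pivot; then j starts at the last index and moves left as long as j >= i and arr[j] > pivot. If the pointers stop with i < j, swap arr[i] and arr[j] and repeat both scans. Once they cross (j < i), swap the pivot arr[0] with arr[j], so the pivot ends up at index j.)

Hoare-style two-pointer partition with pivot = 25:

Initial array: [25, 29, 23, 2, 33, 14, 34, 21, 9]

Pointers start at i = 1, j = 8.
i stops at index 1 (arr[1]=29 > 25), j stops at index 8 (arr[8]=9 <= 25): swap arr[1] and arr[8], array becomes [25, 9, 23, 2, 33, 14, 34, 21, 29]
i stops at index 4 (arr[4]=33 > 25), j stops at index 7 (arr[7]=21 <= 25): swap arr[4] and arr[7], array becomes [25, 9, 23, 2, 21, 14, 34, 33, 29]
i ends at 6, j ends at 5: the pointers have crossed (j < i), so scanning stops.

Swap pivot arr[0] with arr[5] to place pivot at position 5: [14, 9, 23, 2, 21, 25, 34, 33, 29]
Pivot position: 5

After partitioning with pivot 25, the array becomes [14, 9, 23, 2, 21, 25, 34, 33, 29]. The pivot is placed at index 5. All elements to the left of the pivot are <= 25, and all elements to the right are > 25.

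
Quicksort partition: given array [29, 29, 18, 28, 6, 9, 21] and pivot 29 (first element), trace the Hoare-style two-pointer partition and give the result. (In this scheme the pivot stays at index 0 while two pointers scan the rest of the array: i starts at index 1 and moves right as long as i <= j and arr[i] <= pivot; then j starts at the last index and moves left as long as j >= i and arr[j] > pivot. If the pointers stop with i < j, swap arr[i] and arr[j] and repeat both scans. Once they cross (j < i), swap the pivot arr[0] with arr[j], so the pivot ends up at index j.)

Hoare-style two-pointer partition with pivot = 29:

Initial array: [29, 29, 18, 28, 6, 9, 21]

Pointers start at i = 1, j = 6.
i ends at 7, j ends at 6: the pointers have crossed (j < i), so scanning stops.

Swap pivot arr[0] with arr[6] to place pivot at position 6: [21, 29, 18, 28, 6, 9, 29]
Pivot position: 6

After partitioning with pivot 29, the array becomes [21, 29, 18, 28, 6, 9, 29]. The pivot is placed at index 6. All elements to the left of the pivot are <= 29, and all elements to the right are > 29.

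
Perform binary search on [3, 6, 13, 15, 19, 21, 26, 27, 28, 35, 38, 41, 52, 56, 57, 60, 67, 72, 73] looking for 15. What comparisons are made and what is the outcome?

Binary search for 15 in [3, 6, 13, 15, 19, 21, 26, 27, 28, 35, 38, 41, 52, 56, 57, 60, 67, 72, 73]:

lo=0, hi=18, mid=9, arr[mid]=35 -> 35 > 15, search left half
lo=0, hi=8, mid=4, arr[mid]=19 -> 19 > 15, search left half
lo=0, hi=3, mid=1, arr[mid]=6 -> 6 < 15, search right half
lo=2, hi=3, mid=2, arr[mid]=13 -> 13 < 15, search right half
lo=3, hi=3, mid=3, arr[mid]=15 -> Found target at index 3!

Binary search finds 15 at index 3 after 5 comparisons. The search repeatedly halves the search space by comparing with the middle element.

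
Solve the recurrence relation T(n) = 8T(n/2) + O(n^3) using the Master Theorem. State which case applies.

Master Theorem for T(n) = 8T(n/2) + O(n^3):

a = 8, b = 2, c = 3
log_b(a) = log_2(8) = 3.0000

Case 2: c = 3 = log_2(8) = 3.0000
T(n) = O(n^3 log n) = O(n^3 log n)

For T(n) = 8T(n/2) + O(n^3): log_2(8) = 3.0000. This is Case 2 of the Master Theorem (c = log_b(a), equal work at all levels), giving O(n^3 log n).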